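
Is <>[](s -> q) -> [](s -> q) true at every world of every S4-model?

Tableau for the negation ~(<>[](s -> q) -> [](s -> q)):
1. ~(<>[](s -> q) -> [](s -> q)), w0
2. <>[](s -> q), w0
3. ~[](s -> q), w0
4. [](s -> q), w1
5. s -> q, w1
6. q, w1
7. ~(s -> q), w2
8. s, w2
9. ~q, w2
Accessibility: w0Rw0, w0Rw1, w0Rw2, w1Rw1, w2Rw2
The negation has an open branch (countermodel exists).

No, not valid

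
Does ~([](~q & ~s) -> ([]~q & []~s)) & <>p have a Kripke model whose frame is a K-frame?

Unsatisfiable (every branch closes)

1. ~([](~q & ~s) -> ([]~q & []~s)) & <>p, 0
2. ~([](~q & ~s) -> ([]~q & []~s)), 0   [&-rule on 1]
3. <>p, 0   [&-rule on 1]
4. [](~q & ~s), 0   [~->-rule on 2]
5. ~([]~q & []~s), 0   [~->-rule on 2]
6. ~[]~s, 0   [~&-rule on 5 (branches; this branch)]
7. p, 1   [<>-rule on 3: fresh world 1, 0R1]
8. ~q & ~s, 1   [[]-rule on 4 via 0R1]
9. ~q, 1   [&-rule on 8]
10. ~s, 1   [&-rule on 8]
11. s, 2   [~[]-rule on 6: fresh world 2, 0R2]
12. ~q & ~s, 2   [[]-rule on 4 via 0R2]
13. ~q, 2   [&-rule on 12]
14. ~s, 2   [&-rule on 12]
Accessibility: 0R1, 0R2
Branch closes: s and ~s both at 2.
All branches of the tableau close; one closing branch shown above.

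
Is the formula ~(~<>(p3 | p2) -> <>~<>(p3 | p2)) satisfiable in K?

1. ~(~<>(p3 | p2) -> <>~<>(p3 | p2)), u
2. ~<>(p3 | p2), u
3. ~<>~<>(p3 | p2), u

Satisfiable (open branch found)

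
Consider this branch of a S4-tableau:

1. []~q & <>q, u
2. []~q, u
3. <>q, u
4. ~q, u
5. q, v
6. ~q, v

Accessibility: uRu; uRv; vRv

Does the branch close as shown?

Both q and ~q appear at v.

Yes, closed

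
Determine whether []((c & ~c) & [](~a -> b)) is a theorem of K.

Tableau for the negation ~[]((c & ~c) & [](~a -> b)):
1. ~[]((c & ~c) & [](~a -> b)), w0
2. ~((c & ~c) & [](~a -> b)), w1   [~[]-rule on 1: fresh world w1, w0Rw1]
3. ~[](~a -> b), w1   [~&-rule on 2 (branches; this branch)]
4. ~(~a -> b), w2   [~[]-rule on 3: fresh world w2, w1Rw2]
5. ~a, w2   [~->-rule on 4]
6. ~b, w2   [~->-rule on 4]
Accessibility: w0Rw1, w1Rw2
The negation has an open branch (countermodel exists).

No, not valid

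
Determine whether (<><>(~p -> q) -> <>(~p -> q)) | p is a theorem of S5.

Valid in S5

Tableau for the negation ~((<><>(~p -> q) -> <>(~p -> q)) | p):
1. ~((<><>(~p -> q) -> <>(~p -> q)) | p), w0
2. ~(<><>(~p -> q) -> <>(~p -> q)), w0
3. ~p, w0
4. <><>(~p -> q), w0
5. ~<>(~p -> q), w0
6. ~(~p -> q), w0
7. ~q, w0
8. <>(~p -> q), w1
9. ~(~p -> q), w1
10. ~p, w1
11. ~q, w1
12. ~p -> q, w2
13. ~(~p -> q), w2
14. ~p, w2
15. ~q, w2
16. q, w2
Accessibility: w0Rw0, w0Rw1, w0Rw2, w1Rw0, w1Rw1, w1Rw2, w2Rw0, w2Rw1, w2Rw2
Branch closes: q and ~q both at w2.
Every branch of the negation's tableau closes; the branch above is one of them.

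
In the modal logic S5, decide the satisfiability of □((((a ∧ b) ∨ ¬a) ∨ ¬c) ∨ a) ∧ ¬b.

Satisfiable

1. □((((a ∧ b) ∨ ¬a) ∨ ¬c) ∨ a) ∧ ¬b, w0
2. □((((a ∧ b) ∨ ¬a) ∨ ¬c) ∨ a), w0
3. ¬b, w0
4. (((a ∧ b) ∨ ¬a) ∨ ¬c) ∨ a, w0
5. a, w0
Accessibility: w0Rw0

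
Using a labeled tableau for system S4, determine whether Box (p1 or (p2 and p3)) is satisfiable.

1. Box (p1 or (p2 and p3)), 0
2. p1 or (p2 and p3), 0   [Box-rule on 1 via 0R0]
3. p2 and p3, 0   [or-rule on 2 (branches; this branch)]
4. p2, 0   [and-rule on 3]
5. p3, 0   [and-rule on 3]
Accessibility: 0R0

Satisfiable (open branch found)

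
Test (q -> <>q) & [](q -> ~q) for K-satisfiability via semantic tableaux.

Satisfiable

1. (q -> <>q) & [](q -> ~q), u
2. q -> <>q, u
3. [](q -> ~q), u
4. ~q, u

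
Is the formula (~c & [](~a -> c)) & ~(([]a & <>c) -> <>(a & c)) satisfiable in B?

Unsatisfiable (every branch closes)

1. (~c & [](~a -> c)) & ~(([]a & <>c) -> <>(a & c)), w0
2. ~c & [](~a -> c), w0
3. ~(([]a & <>c) -> <>(a & c)), w0
4. ~c, w0
5. [](~a -> c), w0
6. []a & <>c, w0
7. ~<>(a & c), w0
8. []a, w0
9. <>c, w0
10. ~a -> c, w0
11. ~(a & c), w0
12. a, w0
13. c, w1
14. ~a -> c, w1
15. ~(a & c), w1
16. a, w1
17. ~c, w1
Accessibility: w0Rw0, w0Rw1, w1Rw0, w1Rw1
Branch closes: c and ~c both at w1.
Every branch closes; the branch above is one of them.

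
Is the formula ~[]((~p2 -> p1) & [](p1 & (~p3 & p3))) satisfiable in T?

Yes, satisfiable

1. ~[]((~p2 -> p1) & [](p1 & (~p3 & p3))), u
2. ~((~p2 -> p1) & [](p1 & (~p3 & p3))), v
3. ~[](p1 & (~p3 & p3)), v
4. ~(p1 & (~p3 & p3)), w
5. ~(~p3 & p3), w
6. ~p3, w
Accessibility: uRu, uRv, vRv, vRw, wRw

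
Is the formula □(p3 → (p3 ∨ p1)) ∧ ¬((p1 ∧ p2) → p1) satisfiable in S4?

Unsatisfiable (every branch closes)

1. □(p3 → (p3 ∨ p1)) ∧ ¬((p1 ∧ p2) → p1), 0
2. □(p3 → (p3 ∨ p1)), 0
3. ¬((p1 ∧ p2) → p1), 0
4. p1 ∧ p2, 0
5. ¬p1, 0
6. p1, 0
7. p2, 0
Accessibility: 0R0
Branch closes: p1 and ¬p1 both at 0.
All branches of the tableau close; one closing branch shown above.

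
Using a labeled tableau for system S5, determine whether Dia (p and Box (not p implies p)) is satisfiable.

1. Dia (p and Box (not p implies p)), 0
2. p and Box (not p implies p), 1
3. p, 1
4. Box (not p implies p), 1
5. not p implies p, 0
6. not p implies p, 1
7. p, 0
Accessibility: 0R0, 0R1, 1R0, 1R1

Satisfiable (open branch found)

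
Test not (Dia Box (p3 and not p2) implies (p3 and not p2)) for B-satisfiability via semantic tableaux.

Unsatisfiable (every branch closes)

1. not (Dia Box (p3 and not p2) implies (p3 and not p2)), u
2. Dia Box (p3 and not p2), u   [neg-implies-rule on 1]
3. not (p3 and not p2), u   [neg-implies-rule on 1]
4. p2, u   [neg-and-rule on 3 (branches; this branch)]
5. Box (p3 and not p2), v   [Dia-rule on 2: fresh world v, uRv]
6. p3 and not p2, u   [Box-rule on 5 via vRu]
7. p3, u   [and-rule on 6]
8. not p2, u   [and-rule on 6]
Accessibility: uRu, uRv, vRu, vRv
Branch closes: p2 and not p2 both at u.
(One branch shown.) All branches close.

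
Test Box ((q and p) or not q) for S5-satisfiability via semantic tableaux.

1. Box ((q and p) or not q), w0
2. (q and p) or not q, w0
3. not q, w0
Accessibility: w0Rw0

Satisfiable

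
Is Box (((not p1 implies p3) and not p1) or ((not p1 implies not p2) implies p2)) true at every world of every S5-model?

No, not valid

Tableau for the negation not Box (((not p1 implies p3) and not p1) or ((not p1 implies not p2) implies p2)):
1. not Box (((not p1 implies p3) and not p1) or ((not p1 implies not p2) implies p2)), u
2. not (((not p1 implies p3) and not p1) or ((not p1 implies not p2) implies p2)), v   [neg-Box-rule on 1: fresh world v, uRv]
3. not ((not p1 implies p3) and not p1), v   [neg-or-rule on 2]
4. not ((not p1 implies not p2) implies p2), v   [neg-or-rule on 2]
5. not p1 implies not p2, v   [neg-implies-rule on 4]
6. not p2, v   [neg-implies-rule on 4]
7. p1, v   [neg-and-rule on 3 (branches; this branch)]
Accessibility: uRu, uRv, vRu, vRv
The negation has an open branch (countermodel exists).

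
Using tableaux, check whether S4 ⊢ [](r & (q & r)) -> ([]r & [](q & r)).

Valid in S4

Tableau for the negation ~([](r & (q & r)) -> ([]r & [](q & r))):
1. ~([](r & (q & r)) -> ([]r & [](q & r))), 0
2. [](r & (q & r)), 0
3. ~([]r & [](q & r)), 0
4. r & (q & r), 0
5. r, 0
6. q & r, 0
7. q, 0
8. ~[](q & r), 0
9. ~(q & r), 1
10. r & (q & r), 1
11. r, 1
12. q & r, 1
13. q, 1
14. ~r, 1
Accessibility: 0R0, 0R1, 1R1
Branch closes: r and ~r both at 1.
All branches of the negation close; one closing branch shown above.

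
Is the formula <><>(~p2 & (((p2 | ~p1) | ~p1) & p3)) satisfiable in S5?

1. <><>(~p2 & (((p2 | ~p1) | ~p1) & p3)), u
2. <>(~p2 & (((p2 | ~p1) | ~p1) & p3)), v
3. ~p2 & (((p2 | ~p1) | ~p1) & p3), w
4. ~p2, w
5. ((p2 | ~p1) | ~p1) & p3, w
6. (p2 | ~p1) | ~p1, w
7. p3, w
8. ~p1, w
Accessibility: uRu, uRv, uRw, vRu, vRv, vRw, wRu, wRv, wRw

Satisfiable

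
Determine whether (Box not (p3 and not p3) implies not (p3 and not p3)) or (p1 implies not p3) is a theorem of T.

Valid

Tableau for the negation not ((Box not (p3 and not p3) implies not (p3 and not p3)) or (p1 implies not p3)):
1. not ((Box not (p3 and not p3) implies not (p3 and not p3)) or (p1 implies not p3)), w0
2. not (Box not (p3 and not p3) implies not (p3 and not p3)), w0   [neg-or-rule on 1]
3. not (p1 implies not p3), w0   [neg-or-rule on 1]
4. Box not (p3 and not p3), w0   [neg-implies-rule on 2]
5. p3 and not p3, w0   [neg-implies-rule on 2]
6. p1, w0   [neg-implies-rule on 3]
7. p3, w0   [neg-implies-rule on 3]
8. not p3, w0   [and-rule on 5]
Accessibility: w0Rw0
Branch closes: p3 and not p3 both at w0.
All branches of the negation close; one closing branch shown above.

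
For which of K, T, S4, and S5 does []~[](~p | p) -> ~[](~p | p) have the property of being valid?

T, S4, S5

T-tableau for the negation ~([]~[](~p | p) -> ~[](~p | p)):
1. ~([]~[](~p | p) -> ~[](~p | p)), 0
2. []~[](~p | p), 0
3. [](~p | p), 0
4. ~[](~p | p), 0
5. ~p | p, 0
6. p, 0
7. ~(~p | p), 1
8. p, 1
9. ~p, 1
Accessibility: 0R0, 0R1, 1R1
Branch closes: p and ~p both at 1.
Every branch closes (one shown): valid in T, hence also in S4, S5 (every theorem of T is a theorem of S4 and S5).
K-tableau for the negation ~([]~[](~p | p) -> ~[](~p | p)):
1. ~([]~[](~p | p) -> ~[](~p | p)), 0
2. []~[](~p | p), 0
3. [](~p | p), 0
Complete open branch: countermodel on a K-frame, so not valid in K.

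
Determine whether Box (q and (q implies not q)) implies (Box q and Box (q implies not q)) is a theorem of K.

Tableau for the negation not (Box (q and (q implies not q)) implies (Box q and Box (q implies not q))):
1. not (Box (q and (q implies not q)) implies (Box q and Box (q implies not q))), 0
2. Box (q and (q implies not q)), 0
3. not (Box q and Box (q implies not q)), 0
4. not Box (q implies not q), 0
5. not (q implies not q), 1
6. q, 1
7. q and (q implies not q), 1
8. q implies not q, 1
9. not q, 1
Accessibility: 0R1
Branch closes: q and not q both at 1.
All branches of the negation close; one closing branch shown above.

Valid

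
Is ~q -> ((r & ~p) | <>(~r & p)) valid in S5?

Invalid (countermodel exists)

Tableau for the negation ~(~q -> ((r & ~p) | <>(~r & p))):
1. ~(~q -> ((r & ~p) | <>(~r & p))), w0
2. ~q, w0
3. ~((r & ~p) | <>(~r & p)), w0
4. ~(r & ~p), w0
5. ~<>(~r & p), w0
6. ~(~r & p), w0
7. p, w0
8. r, w0
Accessibility: w0Rw0
The negation has an open branch (countermodel exists).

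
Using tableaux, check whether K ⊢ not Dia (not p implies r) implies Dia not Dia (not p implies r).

Tableau for the negation not (not Dia (not p implies r) implies Dia not Dia (not p implies r)):
1. not (not Dia (not p implies r) implies Dia not Dia (not p implies r)), w0
2. not Dia (not p implies r), w0
3. not Dia not Dia (not p implies r), w0
The negation has an open branch (countermodel exists).

Not valid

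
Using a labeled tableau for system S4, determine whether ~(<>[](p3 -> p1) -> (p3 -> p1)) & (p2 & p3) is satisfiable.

1. ~(<>[](p3 -> p1) -> (p3 -> p1)) & (p2 & p3), 0
2. ~(<>[](p3 -> p1) -> (p3 -> p1)), 0
3. p2 & p3, 0
4. <>[](p3 -> p1), 0
5. ~(p3 -> p1), 0
6. p2, 0
7. p3, 0
8. ~p1, 0
9. [](p3 -> p1), 1
10. p3 -> p1, 1
11. p1, 1
Accessibility: 0R0, 0R1, 1R1

Satisfiable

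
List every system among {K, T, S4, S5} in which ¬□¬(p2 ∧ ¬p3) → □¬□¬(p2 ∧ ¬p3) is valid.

S5

S4-tableau for the negation ¬(¬□¬(p2 ∧ ¬p3) → □¬□¬(p2 ∧ ¬p3)):
1. ¬(¬□¬(p2 ∧ ¬p3) → □¬□¬(p2 ∧ ¬p3)), u
2. ¬□¬(p2 ∧ ¬p3), u
3. ¬□¬□¬(p2 ∧ ¬p3), u
4. p2 ∧ ¬p3, v
5. p2, v
6. ¬p3, v
7. □¬(p2 ∧ ¬p3), w
8. ¬(p2 ∧ ¬p3), w
9. p3, w
Accessibility: uRu, uRv, uRw, vRv, wRw
Complete open branch: countermodel on an S4-frame, so not valid in S4, nor in K, T (the same frame is also a K-frame and a T-frame).
S5-tableau for the negation ¬(¬□¬(p2 ∧ ¬p3) → □¬□¬(p2 ∧ ¬p3)):
1. ¬(¬□¬(p2 ∧ ¬p3) → □¬□¬(p2 ∧ ¬p3)), u
2. ¬□¬(p2 ∧ ¬p3), u
3. ¬□¬□¬(p2 ∧ ¬p3), u
4. p2 ∧ ¬p3, v
5. p2, v
6. ¬p3, v
7. □¬(p2 ∧ ¬p3), w
8. ¬(p2 ∧ ¬p3), u
9. ¬(p2 ∧ ¬p3), v
10. ¬(p2 ∧ ¬p3), w
11. p3, u
12. p3, v
Accessibility: uRu, uRv, uRw, vRu, vRv, vRw, wRu, wRv, wRw
Branch closes: p3 and ¬p3 both at v.
Every branch closes (one shown): valid in S5.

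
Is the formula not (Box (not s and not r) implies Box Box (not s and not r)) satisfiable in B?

1. not (Box (not s and not r) implies Box Box (not s and not r)), w0
2. Box (not s and not r), w0
3. not Box Box (not s and not r), w0
4. not s and not r, w0
5. not s, w0
6. not r, w0
7. not Box (not s and not r), w1
8. not s and not r, w1
9. not s, w1
10. not r, w1
11. not (not s and not r), w2
12. r, w2
Accessibility: w0Rw0, w0Rw1, w1Rw0, w1Rw1, w1Rw2, w2Rw1, w2Rw2

Yes, satisfiable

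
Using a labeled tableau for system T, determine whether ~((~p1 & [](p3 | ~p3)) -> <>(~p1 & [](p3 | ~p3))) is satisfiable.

1. ~((~p1 & [](p3 | ~p3)) -> <>(~p1 & [](p3 | ~p3))), u
2. ~p1 & [](p3 | ~p3), u
3. ~<>(~p1 & [](p3 | ~p3)), u
4. ~p1, u
5. [](p3 | ~p3), u
6. ~(~p1 & [](p3 | ~p3)), u
7. p3 | ~p3, u
8. ~[](p3 | ~p3), u
9. ~p3, u
10. ~(p3 | ~p3), v
11. ~p3, v
12. p3, v
Accessibility: uRu, uRv, vRv
Branch closes: p3 and ~p3 both at v.
Every branch closes; the branch above is one of them.

Unsatisfiable (every branch closes)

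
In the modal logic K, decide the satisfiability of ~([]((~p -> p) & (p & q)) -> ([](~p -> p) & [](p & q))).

Unsatisfiable (every branch closes)

1. ~([]((~p -> p) & (p & q)) -> ([](~p -> p) & [](p & q))), 0
2. []((~p -> p) & (p & q)), 0
3. ~([](~p -> p) & [](p & q)), 0
4. ~[](p & q), 0
5. ~(p & q), 1
6. (~p -> p) & (p & q), 1
7. ~p -> p, 1
8. p & q, 1
9. p, 1
10. q, 1
11. ~q, 1
Accessibility: 0R1
Branch closes: q and ~q both at 1.
All branches of the tableau close; one closing branch shown above.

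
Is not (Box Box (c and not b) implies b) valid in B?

Invalid (countermodel exists)

Tableau for the negation Box Box (c and not b) implies b:
1. Box Box (c and not b) implies b, u
2. b, u
Accessibility: uRu
The negation has an open branch (countermodel exists).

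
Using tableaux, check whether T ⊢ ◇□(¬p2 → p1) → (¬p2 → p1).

Tableau for the negation ¬(◇□(¬p2 → p1) → (¬p2 → p1)):
1. ¬(◇□(¬p2 → p1) → (¬p2 → p1)), u
2. ◇□(¬p2 → p1), u   [¬→-rule on 1]
3. ¬(¬p2 → p1), u   [¬→-rule on 1]
4. ¬p2, u   [¬→-rule on 3]
5. ¬p1, u   [¬→-rule on 3]
6. □(¬p2 → p1), v   [◇-rule on 2: fresh world v, uRv]
7. ¬p2 → p1, v   [□-rule on 6 via vRv]
8. p1, v   [→-rule on 7 (branches; this branch)]
Accessibility: uRu, uRv, vRv
The negation has an open branch (countermodel exists).

No, not valid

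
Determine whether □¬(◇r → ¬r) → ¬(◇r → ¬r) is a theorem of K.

Tableau for the negation ¬(□¬(◇r → ¬r) → ¬(◇r → ¬r)):
1. ¬(□¬(◇r → ¬r) → ¬(◇r → ¬r)), 0
2. □¬(◇r → ¬r), 0
3. ◇r → ¬r, 0
4. ¬r, 0
The negation has an open branch (countermodel exists).

Invalid (countermodel exists)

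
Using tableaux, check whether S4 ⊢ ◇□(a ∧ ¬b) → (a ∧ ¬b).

No, not valid

Tableau for the negation ¬(◇□(a ∧ ¬b) → (a ∧ ¬b)):
1. ¬(◇□(a ∧ ¬b) → (a ∧ ¬b)), 0
2. ◇□(a ∧ ¬b), 0
3. ¬(a ∧ ¬b), 0
4. b, 0
5. □(a ∧ ¬b), 1
6. a ∧ ¬b, 1
7. a, 1
8. ¬b, 1
Accessibility: 0R0, 0R1, 1R1
The negation has an open branch (countermodel exists).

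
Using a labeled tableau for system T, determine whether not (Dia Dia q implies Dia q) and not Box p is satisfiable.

Yes, satisfiable

1. not (Dia Dia q implies Dia q) and not Box p, 0
2. not (Dia Dia q implies Dia q), 0
3. not Box p, 0
4. Dia Dia q, 0
5. not Dia q, 0
6. not q, 0
7. not p, 1
8. not q, 1
9. Dia q, 2
10. not q, 2
11. q, 3
Accessibility: 0R0, 0R1, 0R2, 1R1, 2R2, 2R3, 3R3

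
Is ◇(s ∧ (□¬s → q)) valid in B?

Not valid

Tableau for the negation ¬◇(s ∧ (□¬s → q)):
1. ¬◇(s ∧ (□¬s → q)), u
2. ¬(s ∧ (□¬s → q)), u
3. ¬(□¬s → q), u
4. □¬s, u
5. ¬q, u
6. ¬s, u
Accessibility: uRu
The negation has an open branch (countermodel exists).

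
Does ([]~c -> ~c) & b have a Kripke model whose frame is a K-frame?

1. ([]~c -> ~c) & b, w0
2. []~c -> ~c, w0
3. b, w0
4. ~c, w0

Satisfiable (open branch found)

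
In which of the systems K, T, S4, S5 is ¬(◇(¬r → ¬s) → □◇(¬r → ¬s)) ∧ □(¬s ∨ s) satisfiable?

S5-tableau for the formula:
1. ¬(◇(¬r → ¬s) → □◇(¬r → ¬s)) ∧ □(¬s ∨ s), 0
2. ¬(◇(¬r → ¬s) → □◇(¬r → ¬s)), 0   [∧-rule on 1]
3. □(¬s ∨ s), 0   [∧-rule on 1]
4. ◇(¬r → ¬s), 0   [¬→-rule on 2]
5. ¬□◇(¬r → ¬s), 0   [¬→-rule on 2]
6. ¬s ∨ s, 0   [□-rule on 3 via 0R0]
7. s, 0   [∨-rule on 6 (branches; this branch)]
8. ¬r → ¬s, 1   [◇-rule on 4: fresh world 1, 0R1]
9. ¬s ∨ s, 1   [□-rule on 3 via 0R1]
10. ¬s, 1   [→-rule on 8 (branches; this branch)]
11. ¬◇(¬r → ¬s), 2   [¬□-rule on 5: fresh world 2, 0R2]
12. ¬s ∨ s, 2   [□-rule on 3 via 0R2]
13. ¬(¬r → ¬s), 0   [¬◇-rule on 11 via 2R0]
14. ¬r, 0   [¬→-rule on 13]
15. ¬(¬r → ¬s), 1   [¬◇-rule on 11 via 2R1]
16. ¬r, 1   [¬→-rule on 15]
17. s, 1   [¬→-rule on 15]
Accessibility: 0R0, 0R1, 0R2, 1R0, 1R1, 1R2, 2R0, 2R1, 2R2
Branch closes: s and ¬s both at 1.
Every branch closes (one shown): unsatisfiable in S5.
S4-tableau for the formula:
1. ¬(◇(¬r → ¬s) → □◇(¬r → ¬s)) ∧ □(¬s ∨ s), 0
2. ¬(◇(¬r → ¬s) → □◇(¬r → ¬s)), 0   [∧-rule on 1]
3. □(¬s ∨ s), 0   [∧-rule on 1]
4. ◇(¬r → ¬s), 0   [¬→-rule on 2]
5. ¬□◇(¬r → ¬s), 0   [¬→-rule on 2]
6. ¬s ∨ s, 0   [□-rule on 3 via 0R0]
7. s, 0   [∨-rule on 6 (branches; this branch)]
8. ¬r → ¬s, 1   [◇-rule on 4: fresh world 1, 0R1]
9. ¬s ∨ s, 1   [□-rule on 3 via 0R1]
10. ¬s, 1   [→-rule on 8 (branches; this branch)]
11. ¬◇(¬r → ¬s), 2   [¬□-rule on 5: fresh world 2, 0R2]
12. ¬s ∨ s, 2   [□-rule on 3 via 0R2]
13. ¬(¬r → ¬s), 2   [¬◇-rule on 11 via 2R2]
14. ¬r, 2   [¬→-rule on 13]
15. s, 2   [¬→-rule on 13]
Accessibility: 0R0, 0R1, 0R2, 1R1, 2R2
Complete open branch: satisfiable in S4, hence also in K, T (this S4-model is also a K-model and a T-model).

K, T, S4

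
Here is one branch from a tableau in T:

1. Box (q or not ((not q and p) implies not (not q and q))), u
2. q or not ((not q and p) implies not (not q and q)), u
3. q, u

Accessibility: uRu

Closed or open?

There is no literal clash: for every atom and world, at most one sign appears.

No, open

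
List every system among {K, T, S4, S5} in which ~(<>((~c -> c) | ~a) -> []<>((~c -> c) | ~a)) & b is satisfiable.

K, T, S4

S4-tableau for the formula:
1. ~(<>((~c -> c) | ~a) -> []<>((~c -> c) | ~a)) & b, 0
2. ~(<>((~c -> c) | ~a) -> []<>((~c -> c) | ~a)), 0
3. b, 0
4. <>((~c -> c) | ~a), 0
5. ~[]<>((~c -> c) | ~a), 0
6. (~c -> c) | ~a, 1
7. ~a, 1
8. ~<>((~c -> c) | ~a), 2
9. ~((~c -> c) | ~a), 2
10. ~(~c -> c), 2
11. a, 2
12. ~c, 2
Accessibility: 0R0, 0R1, 0R2, 1R1, 2R2
Complete open branch: satisfiable in S4, hence also in K, T (this S4-model is also a K-model and a T-model).
S5-tableau for the formula:
1. ~(<>((~c -> c) | ~a) -> []<>((~c -> c) | ~a)) & b, 0
2. ~(<>((~c -> c) | ~a) -> []<>((~c -> c) | ~a)), 0
3. b, 0
4. <>((~c -> c) | ~a), 0
5. ~[]<>((~c -> c) | ~a), 0
6. (~c -> c) | ~a, 1
7. ~c -> c, 1
8. c, 1
9. ~<>((~c -> c) | ~a), 2
10. ~((~c -> c) | ~a), 0
11. ~(~c -> c), 0
12. a, 0
13. ~c, 0
14. ~((~c -> c) | ~a), 1
15. ~(~c -> c), 1
16. a, 1
17. ~c, 1
Accessibility: 0R0, 0R1, 0R2, 1R0, 1R1, 1R2, 2R0, 2R1, 2R2
Branch closes: c and ~c both at 1.
Every branch closes (one shown): unsatisfiable in S5.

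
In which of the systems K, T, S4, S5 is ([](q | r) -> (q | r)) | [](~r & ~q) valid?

K-tableau for the negation ~(([](q | r) -> (q | r)) | [](~r & ~q)):
1. ~(([](q | r) -> (q | r)) | [](~r & ~q)), u
2. ~([](q | r) -> (q | r)), u   [~|-rule on 1]
3. ~[](~r & ~q), u   [~|-rule on 1]
4. [](q | r), u   [~->-rule on 2]
5. ~(q | r), u   [~->-rule on 2]
6. ~q, u   [~|-rule on 5]
7. ~r, u   [~|-rule on 5]
8. ~(~r & ~q), v   [~[]-rule on 3: fresh world v, uRv]
9. q | r, v   [[]-rule on 4 via uRv]
10. q, v   [~&-rule on 8 (branches; this branch)]
11. r, v   [|-rule on 9 (branches; this branch)]
Accessibility: uRv
Complete open branch: countermodel on a K-frame, so not valid in K.
T-tableau for the negation ~(([](q | r) -> (q | r)) | [](~r & ~q)):
1. ~(([](q | r) -> (q | r)) | [](~r & ~q)), u
2. ~([](q | r) -> (q | r)), u   [~|-rule on 1]
3. ~[](~r & ~q), u   [~|-rule on 1]
4. [](q | r), u   [~->-rule on 2]
5. ~(q | r), u   [~->-rule on 2]
6. ~q, u   [~|-rule on 5]
7. ~r, u   [~|-rule on 5]
8. q | r, u   [[]-rule on 4 via uRu]
9. r, u   [|-rule on 8 (branches; this branch)]
Accessibility: uRu
Branch closes: r and ~r both at u.
Every branch closes (one shown): valid in T, hence also in S4, S5 (every theorem of T is a theorem of S4 and S5).

T, S4, S5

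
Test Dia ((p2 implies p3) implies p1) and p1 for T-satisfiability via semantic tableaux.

1. Dia ((p2 implies p3) implies p1) and p1, w0
2. Dia ((p2 implies p3) implies p1), w0   [and-rule on 1]
3. p1, w0   [and-rule on 1]
4. (p2 implies p3) implies p1, w1   [Dia-rule on 2: fresh world w1, w0Rw1]
5. p1, w1   [implies-rule on 4 (branches; this branch)]
Accessibility: w0Rw0, w0Rw1, w1Rw1

Satisfiable (open branch found)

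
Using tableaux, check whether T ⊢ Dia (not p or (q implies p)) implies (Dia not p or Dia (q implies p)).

Yes, valid

Tableau for the negation not (Dia (not p or (q implies p)) implies (Dia not p or Dia (q implies p))):
1. not (Dia (not p or (q implies p)) implies (Dia not p or Dia (q implies p))), u
2. Dia (not p or (q implies p)), u
3. not (Dia not p or Dia (q implies p)), u
4. not Dia not p, u
5. not Dia (q implies p), u
6. p, u
7. not (q implies p), u
8. q, u
9. not p, u
Accessibility: uRu
Branch closes: p and not p both at u.
Every branch of the negation's tableau closes; the branch above is one of them.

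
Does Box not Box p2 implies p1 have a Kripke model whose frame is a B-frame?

Yes, satisfiable

1. Box not Box p2 implies p1, w0
2. p1, w0
Accessibility: w0Rw0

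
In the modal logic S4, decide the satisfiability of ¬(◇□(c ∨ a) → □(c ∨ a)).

Yes, satisfiable

1. ¬(◇□(c ∨ a) → □(c ∨ a)), 0
2. ◇□(c ∨ a), 0
3. ¬□(c ∨ a), 0
4. □(c ∨ a), 1
5. c ∨ a, 1
6. a, 1
7. ¬(c ∨ a), 2
8. ¬c, 2
9. ¬a, 2
Accessibility: 0R0, 0R1, 0R2, 1R1, 2R2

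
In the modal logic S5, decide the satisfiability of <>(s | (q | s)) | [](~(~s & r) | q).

1. <>(s | (q | s)) | [](~(~s & r) | q), w0
2. [](~(~s & r) | q), w0
3. ~(~s & r) | q, w0
4. q, w0
Accessibility: w0Rw0

Yes, satisfiable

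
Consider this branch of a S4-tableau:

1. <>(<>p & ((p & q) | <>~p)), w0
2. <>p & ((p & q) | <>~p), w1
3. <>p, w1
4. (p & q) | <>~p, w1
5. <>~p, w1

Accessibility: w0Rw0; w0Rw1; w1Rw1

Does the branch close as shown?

There is no literal clash: for every atom and world, at most one sign appears.

Open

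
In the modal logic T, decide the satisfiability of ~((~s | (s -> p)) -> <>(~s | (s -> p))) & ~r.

Unsatisfiable (every branch closes)

1. ~((~s | (s -> p)) -> <>(~s | (s -> p))) & ~r, u
2. ~((~s | (s -> p)) -> <>(~s | (s -> p))), u
3. ~r, u
4. ~s | (s -> p), u
5. ~<>(~s | (s -> p)), u
6. ~(~s | (s -> p)), u
7. s, u
8. ~(s -> p), u
9. ~p, u
10. s -> p, u
11. p, u
Accessibility: uRu
Branch closes: p and ~p both at u.
(One branch shown.) All branches close.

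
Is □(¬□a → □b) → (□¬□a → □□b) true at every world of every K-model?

Yes, valid

Tableau for the negation ¬(□(¬□a → □b) → (□¬□a → □□b)):
1. ¬(□(¬□a → □b) → (□¬□a → □□b)), 0
2. □(¬□a → □b), 0   [¬→-rule on 1]
3. ¬(□¬□a → □□b), 0   [¬→-rule on 1]
4. □¬□a, 0   [¬→-rule on 3]
5. ¬□□b, 0   [¬→-rule on 3]
6. ¬□b, 1   [¬□-rule on 5: fresh world 1, 0R1]
7. ¬□a → □b, 1   [□-rule on 2 via 0R1]
8. ¬□a, 1   [□-rule on 4 via 0R1]
9. □a, 1   [→-rule on 7 (branches; this branch)]
10. ¬b, 2   [¬□-rule on 6: fresh world 2, 1R2]
11. a, 2   [□-rule on 9 via 1R2]
12. ¬a, 3   [¬□-rule on 8: fresh world 3, 1R3]
13. a, 3   [□-rule on 9 via 1R3]
Accessibility: 0R1, 1R2, 1R3
Branch closes: a and ¬a both at 3.
All branches of the negation close; one closing branch shown above.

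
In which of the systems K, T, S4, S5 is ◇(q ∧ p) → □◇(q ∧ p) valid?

S5-tableau for the negation ¬(◇(q ∧ p) → □◇(q ∧ p)):
1. ¬(◇(q ∧ p) → □◇(q ∧ p)), u
2. ◇(q ∧ p), u
3. ¬□◇(q ∧ p), u
4. q ∧ p, v
5. q, v
6. p, v
7. ¬◇(q ∧ p), w
8. ¬(q ∧ p), u
9. ¬(q ∧ p), v
10. ¬(q ∧ p), w
11. ¬p, u
12. ¬p, v
Accessibility: uRu, uRv, uRw, vRu, vRv, vRw, wRu, wRv, wRw
Branch closes: p and ¬p both at v.
Every branch closes (one shown): valid in S5.
S4-tableau for the negation ¬(◇(q ∧ p) → □◇(q ∧ p)):
1. ¬(◇(q ∧ p) → □◇(q ∧ p)), u
2. ◇(q ∧ p), u
3. ¬□◇(q ∧ p), u
4. q ∧ p, v
5. q, v
6. p, v
7. ¬◇(q ∧ p), w
8. ¬(q ∧ p), w
9. ¬p, w
Accessibility: uRu, uRv, uRw, vRv, wRw
Complete open branch: countermodel on an S4-frame, so not valid in S4, nor in K, T (the same frame is also a K-frame and a T-frame).

S5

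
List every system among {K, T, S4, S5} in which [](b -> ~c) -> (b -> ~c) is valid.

T, S4, S5

T-tableau for the negation ~([](b -> ~c) -> (b -> ~c)):
1. ~([](b -> ~c) -> (b -> ~c)), u
2. [](b -> ~c), u
3. ~(b -> ~c), u
4. b, u
5. c, u
6. b -> ~c, u
7. ~c, u
Accessibility: uRu
Branch closes: c and ~c both at u.
Every branch closes (one shown): valid in T, hence also in S4, S5 (every theorem of T is a theorem of S4 and S5).
K-tableau for the negation ~([](b -> ~c) -> (b -> ~c)):
1. ~([](b -> ~c) -> (b -> ~c)), u
2. [](b -> ~c), u
3. ~(b -> ~c), u
4. b, u
5. c, u
Complete open branch: countermodel on a K-frame, so not valid in K.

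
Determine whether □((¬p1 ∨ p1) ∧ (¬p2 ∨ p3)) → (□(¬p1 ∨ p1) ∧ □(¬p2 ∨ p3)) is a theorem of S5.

Yes, valid

Tableau for the negation ¬(□((¬p1 ∨ p1) ∧ (¬p2 ∨ p3)) → (□(¬p1 ∨ p1) ∧ □(¬p2 ∨ p3))):
1. ¬(□((¬p1 ∨ p1) ∧ (¬p2 ∨ p3)) → (□(¬p1 ∨ p1) ∧ □(¬p2 ∨ p3))), w0
2. □((¬p1 ∨ p1) ∧ (¬p2 ∨ p3)), w0
3. ¬(□(¬p1 ∨ p1) ∧ □(¬p2 ∨ p3)), w0
4. (¬p1 ∨ p1) ∧ (¬p2 ∨ p3), w0
5. ¬p1 ∨ p1, w0
6. ¬p2 ∨ p3, w0
7. ¬□(¬p2 ∨ p3), w0
8. p1, w0
9. p3, w0
10. ¬(¬p2 ∨ p3), w1
11. p2, w1
12. ¬p3, w1
13. (¬p1 ∨ p1) ∧ (¬p2 ∨ p3), w1
14. ¬p1 ∨ p1, w1
15. ¬p2 ∨ p3, w1
16. p1, w1
17. p3, w1
Accessibility: w0Rw0, w0Rw1, w1Rw0, w1Rw1
Branch closes: p3 and ¬p3 both at w1.
All branches of the negation close; one closing branch shown above.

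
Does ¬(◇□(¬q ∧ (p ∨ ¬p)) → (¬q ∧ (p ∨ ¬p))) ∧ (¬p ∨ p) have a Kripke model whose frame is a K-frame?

1. ¬(◇□(¬q ∧ (p ∨ ¬p)) → (¬q ∧ (p ∨ ¬p))) ∧ (¬p ∨ p), 0
2. ¬(◇□(¬q ∧ (p ∨ ¬p)) → (¬q ∧ (p ∨ ¬p))), 0
3. ¬p ∨ p, 0
4. ◇□(¬q ∧ (p ∨ ¬p)), 0
5. ¬(¬q ∧ (p ∨ ¬p)), 0
6. p, 0
7. q, 0
8. □(¬q ∧ (p ∨ ¬p)), 1
Accessibility: 0R1

Satisfiable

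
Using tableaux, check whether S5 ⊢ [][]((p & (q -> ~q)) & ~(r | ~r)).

Tableau for the negation ~[][]((p & (q -> ~q)) & ~(r | ~r)):
1. ~[][]((p & (q -> ~q)) & ~(r | ~r)), 0
2. ~[]((p & (q -> ~q)) & ~(r | ~r)), 1   [~[]-rule on 1: fresh world 1, 0R1]
3. ~((p & (q -> ~q)) & ~(r | ~r)), 2   [~[]-rule on 2: fresh world 2, 1R2]
4. r | ~r, 2   [~&-rule on 3 (branches; this branch)]
5. ~r, 2   [|-rule on 4 (branches; this branch)]
Accessibility: 0R0, 0R1, 0R2, 1R0, 1R1, 1R2, 2R0, 2R1, 2R2
The negation has an open branch (countermodel exists).

Not valid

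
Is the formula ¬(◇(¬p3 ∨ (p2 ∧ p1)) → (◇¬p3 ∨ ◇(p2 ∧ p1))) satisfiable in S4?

1. ¬(◇(¬p3 ∨ (p2 ∧ p1)) → (◇¬p3 ∨ ◇(p2 ∧ p1))), w0
2. ◇(¬p3 ∨ (p2 ∧ p1)), w0
3. ¬(◇¬p3 ∨ ◇(p2 ∧ p1)), w0
4. ¬◇¬p3, w0
5. ¬◇(p2 ∧ p1), w0
6. p3, w0
7. ¬(p2 ∧ p1), w0
8. ¬p1, w0
9. ¬p3 ∨ (p2 ∧ p1), w1
10. p3, w1
11. ¬(p2 ∧ p1), w1
12. p2 ∧ p1, w1
13. p2, w1
14. p1, w1
15. ¬p1, w1
Accessibility: w0Rw0, w0Rw1, w1Rw1
Branch closes: p1 and ¬p1 both at w1.
All branches of the tableau close; one closing branch shown above.

Unsatisfiable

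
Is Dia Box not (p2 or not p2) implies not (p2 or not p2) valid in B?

Tableau for the negation not (Dia Box not (p2 or not p2) implies not (p2 or not p2)):
1. not (Dia Box not (p2 or not p2) implies not (p2 or not p2)), 0
2. Dia Box not (p2 or not p2), 0
3. p2 or not p2, 0
4. not p2, 0
5. Box not (p2 or not p2), 1
6. not (p2 or not p2), 0
7. p2, 0
Accessibility: 0R0, 0R1, 1R0, 1R1
Branch closes: p2 and not p2 both at 0.
Every branch of the negation's tableau closes; the branch above is one of them.

Valid in B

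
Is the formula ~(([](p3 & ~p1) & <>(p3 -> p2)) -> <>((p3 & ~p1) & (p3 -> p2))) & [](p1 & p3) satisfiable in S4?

No, unsatisfiable

1. ~(([](p3 & ~p1) & <>(p3 -> p2)) -> <>((p3 & ~p1) & (p3 -> p2))) & [](p1 & p3), w0
2. ~(([](p3 & ~p1) & <>(p3 -> p2)) -> <>((p3 & ~p1) & (p3 -> p2))), w0
3. [](p1 & p3), w0
4. [](p3 & ~p1) & <>(p3 -> p2), w0
5. ~<>((p3 & ~p1) & (p3 -> p2)), w0
6. [](p3 & ~p1), w0
7. <>(p3 -> p2), w0
8. p1 & p3, w0
9. p1, w0
10. p3, w0
11. ~((p3 & ~p1) & (p3 -> p2)), w0
12. p3 & ~p1, w0
13. ~p1, w0
Accessibility: w0Rw0
Branch closes: p1 and ~p1 both at w0.
All branches of the tableau close; one closing branch shown above.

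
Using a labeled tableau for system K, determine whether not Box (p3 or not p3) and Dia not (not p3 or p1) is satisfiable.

1. not Box (p3 or not p3) and Dia not (not p3 or p1), w0
2. not Box (p3 or not p3), w0
3. Dia not (not p3 or p1), w0
4. not (p3 or not p3), w1
5. not p3, w1
6. p3, w1
Accessibility: w0Rw1
Branch closes: p3 and not p3 both at w1.
(One branch shown.) All branches close.

Unsatisfiable (every branch closes)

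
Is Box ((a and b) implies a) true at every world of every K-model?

Tableau for the negation not Box ((a and b) implies a):
1. not Box ((a and b) implies a), 0
2. not ((a and b) implies a), 1
3. a and b, 1
4. not a, 1
5. a, 1
6. b, 1
Accessibility: 0R1
Branch closes: a and not a both at 1.
Every branch of the negation's tableau closes; the branch above is one of them.

Valid in K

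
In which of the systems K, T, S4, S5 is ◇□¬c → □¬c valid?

S5

S4-tableau for the negation ¬(◇□¬c → □¬c):
1. ¬(◇□¬c → □¬c), u
2. ◇□¬c, u   [¬→-rule on 1]
3. ¬□¬c, u   [¬→-rule on 1]
4. □¬c, v   [◇-rule on 2: fresh world v, uRv]
5. ¬c, v   [□-rule on 4 via vRv]
6. c, w   [¬□-rule on 3: fresh world w, uRw]
Accessibility: uRu, uRv, uRw, vRv, wRw
Complete open branch: countermodel on an S4-frame, so not valid in S4, nor in K, T (the same frame is also a K-frame and a T-frame).
S5-tableau for the negation ¬(◇□¬c → □¬c):
1. ¬(◇□¬c → □¬c), u
2. ◇□¬c, u   [¬→-rule on 1]
3. ¬□¬c, u   [¬→-rule on 1]
4. □¬c, v   [◇-rule on 2: fresh world v, uRv]
5. ¬c, u   [□-rule on 4 via vRu]
6. ¬c, v   [□-rule on 4 via vRv]
7. c, w   [¬□-rule on 3: fresh world w, uRw]
8. ¬c, w   [□-rule on 4 via vRw]
Accessibility: uRu, uRv, uRw, vRu, vRv, vRw, wRu, wRv, wRw
Branch closes: c and ¬c both at w.
Every branch closes (one shown): valid in S5.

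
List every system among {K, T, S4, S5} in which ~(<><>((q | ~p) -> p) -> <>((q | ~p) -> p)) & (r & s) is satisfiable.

K, T

T-tableau for the formula:
1. ~(<><>((q | ~p) -> p) -> <>((q | ~p) -> p)) & (r & s), u
2. ~(<><>((q | ~p) -> p) -> <>((q | ~p) -> p)), u   [&-rule on 1]
3. r & s, u   [&-rule on 1]
4. <><>((q | ~p) -> p), u   [~->-rule on 2]
5. ~<>((q | ~p) -> p), u   [~->-rule on 2]
6. r, u   [&-rule on 3]
7. s, u   [&-rule on 3]
8. ~((q | ~p) -> p), u   [~<>-rule on 5 via uRu]
9. q | ~p, u   [~->-rule on 8]
10. ~p, u   [~->-rule on 8]
11. <>((q | ~p) -> p), v   [<>-rule on 4: fresh world v, uRv]
12. ~((q | ~p) -> p), v   [~<>-rule on 5 via uRv]
13. q | ~p, v   [~->-rule on 12]
14. ~p, v   [~->-rule on 12]
15. (q | ~p) -> p, w   [<>-rule on 11: fresh world w, vRw]
16. p, w   [->-rule on 15 (branches; this branch)]
Accessibility: uRu, uRv, vRv, vRw, wRw
Complete open branch: satisfiable in T, hence also in K (this T-model is also a K-model).
S4-tableau for the formula:
1. ~(<><>((q | ~p) -> p) -> <>((q | ~p) -> p)) & (r & s), u
2. ~(<><>((q | ~p) -> p) -> <>((q | ~p) -> p)), u   [&-rule on 1]
3. r & s, u   [&-rule on 1]
4. <><>((q | ~p) -> p), u   [~->-rule on 2]
5. ~<>((q | ~p) -> p), u   [~->-rule on 2]
6. r, u   [&-rule on 3]
7. s, u   [&-rule on 3]
8. ~((q | ~p) -> p), u   [~<>-rule on 5 via uRu]
9. q | ~p, u   [~->-rule on 8]
10. ~p, u   [~->-rule on 8]
11. <>((q | ~p) -> p), v   [<>-rule on 4: fresh world v, uRv]
12. ~((q | ~p) -> p), v   [~<>-rule on 5 via uRv]
13. q | ~p, v   [~->-rule on 12]
14. ~p, v   [~->-rule on 12]
15. (q | ~p) -> p, w   [<>-rule on 11: fresh world w, vRw]
16. ~((q | ~p) -> p), w   [~<>-rule on 5 via uRw]
17. q | ~p, w   [~->-rule on 16]
18. ~p, w   [~->-rule on 16]
19. ~(q | ~p), w   [->-rule on 15 (branches; this branch)]
20. ~q, w   [~|-rule on 19]
21. p, w   [~|-rule on 19]
Accessibility: uRu, uRv, uRw, vRv, vRw, wRw
Branch closes: p and ~p both at w.
Every branch closes (one shown): unsatisfiable in S4, hence also in S5 (every S5-frame is an S4-frame).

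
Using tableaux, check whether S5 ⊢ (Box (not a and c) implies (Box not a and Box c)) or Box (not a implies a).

Valid

Tableau for the negation not ((Box (not a and c) implies (Box not a and Box c)) or Box (not a implies a)):
1. not ((Box (not a and c) implies (Box not a and Box c)) or Box (not a implies a)), w0
2. not (Box (not a and c) implies (Box not a and Box c)), w0   [neg-or-rule on 1]
3. not Box (not a implies a), w0   [neg-or-rule on 1]
4. Box (not a and c), w0   [neg-implies-rule on 2]
5. not (Box not a and Box c), w0   [neg-implies-rule on 2]
6. not a and c, w0   [Box-rule on 4 via w0Rw0]
7. not a, w0   [and-rule on 6]
8. c, w0   [and-rule on 6]
9. not Box c, w0   [neg-and-rule on 5 (branches; this branch)]
10. not (not a implies a), w1   [neg-Box-rule on 3: fresh world w1, w0Rw1]
11. not a, w1   [neg-implies-rule on 10]
12. not a and c, w1   [Box-rule on 4 via w0Rw1]
13. c, w1   [and-rule on 12]
14. not c, w2   [neg-Box-rule on 9: fresh world w2, w0Rw2]
15. not a and c, w2   [Box-rule on 4 via w0Rw2]
16. not a, w2   [and-rule on 15]
17. c, w2   [and-rule on 15]
Accessibility: w0Rw0, w0Rw1, w0Rw2, w1Rw0, w1Rw1, w1Rw2, w2Rw0, w2Rw1, w2Rw2
Branch closes: c and not c both at w2.
All branches of the negation close; one closing branch shown above.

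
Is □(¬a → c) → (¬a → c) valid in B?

Tableau for the negation ¬(□(¬a → c) → (¬a → c)):
1. ¬(□(¬a → c) → (¬a → c)), u
2. □(¬a → c), u
3. ¬(¬a → c), u
4. ¬a, u
5. ¬c, u
6. ¬a → c, u
7. c, u
Accessibility: uRu
Branch closes: c and ¬c both at u.
Every branch of the negation's tableau closes; the branch above is one of them.

Valid in B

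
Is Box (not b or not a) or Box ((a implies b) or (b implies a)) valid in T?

Valid

Tableau for the negation not (Box (not b or not a) or Box ((a implies b) or (b implies a))):
1. not (Box (not b or not a) or Box ((a implies b) or (b implies a))), w0
2. not Box (not b or not a), w0
3. not Box ((a implies b) or (b implies a)), w0
4. not (not b or not a), w1
5. b, w1
6. a, w1
7. not ((a implies b) or (b implies a)), w2
8. not (a implies b), w2
9. not (b implies a), w2
10. a, w2
11. not b, w2
12. b, w2
13. not a, w2
Accessibility: w0Rw0, w0Rw1, w0Rw2, w1Rw1, w2Rw2
Branch closes: b and not b both at w2.
Every branch of the negation's tableau closes; the branch above is one of them.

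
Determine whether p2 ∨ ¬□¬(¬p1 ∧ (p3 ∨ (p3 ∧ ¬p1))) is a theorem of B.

Tableau for the negation ¬(p2 ∨ ¬□¬(¬p1 ∧ (p3 ∨ (p3 ∧ ¬p1)))):
1. ¬(p2 ∨ ¬□¬(¬p1 ∧ (p3 ∨ (p3 ∧ ¬p1)))), 0
2. ¬p2, 0   [¬∨-rule on 1]
3. □¬(¬p1 ∧ (p3 ∨ (p3 ∧ ¬p1))), 0   [¬∨-rule on 1]
4. ¬(¬p1 ∧ (p3 ∨ (p3 ∧ ¬p1))), 0   [□-rule on 3 via 0R0]
5. ¬(p3 ∨ (p3 ∧ ¬p1)), 0   [¬∧-rule on 4 (branches; this branch)]
6. ¬p3, 0   [¬∨-rule on 5]
7. ¬(p3 ∧ ¬p1), 0   [¬∨-rule on 5]
8. p1, 0   [¬∧-rule on 7 (branches; this branch)]
Accessibility: 0R0
The negation has an open branch (countermodel exists).

No, not valid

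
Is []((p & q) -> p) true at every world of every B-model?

Valid

Tableau for the negation ~[]((p & q) -> p):
1. ~[]((p & q) -> p), w0
2. ~((p & q) -> p), w1   [~[]-rule on 1: fresh world w1, w0Rw1]
3. p & q, w1   [~->-rule on 2]
4. ~p, w1   [~->-rule on 2]
5. p, w1   [&-rule on 3]
6. q, w1   [&-rule on 3]
Accessibility: w0Rw0, w0Rw1, w1Rw0, w1Rw1
Branch closes: p and ~p both at w1.
Every branch of the negation's tableau closes; the branch above is one of them.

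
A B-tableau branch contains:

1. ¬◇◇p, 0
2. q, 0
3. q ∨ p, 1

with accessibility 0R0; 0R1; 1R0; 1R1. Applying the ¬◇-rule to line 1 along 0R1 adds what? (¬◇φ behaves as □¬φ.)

¬◇p, 1

¬◇φ behaves as □¬φ: propagate the negated body to each accessible world.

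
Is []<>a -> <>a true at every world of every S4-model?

Tableau for the negation ~([]<>a -> <>a):
1. ~([]<>a -> <>a), 0
2. []<>a, 0
3. ~<>a, 0
4. <>a, 0
5. ~a, 0
6. a, 1
7. <>a, 1
8. ~a, 1
Accessibility: 0R0, 0R1, 1R1
Branch closes: a and ~a both at 1.
All branches of the negation close; one closing branch shown above.

Valid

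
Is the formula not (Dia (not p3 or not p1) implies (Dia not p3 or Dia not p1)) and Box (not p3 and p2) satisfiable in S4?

1. not (Dia (not p3 or not p1) implies (Dia not p3 or Dia not p1)) and Box (not p3 and p2), 0
2. not (Dia (not p3 or not p1) implies (Dia not p3 or Dia not p1)), 0
3. Box (not p3 and p2), 0
4. Dia (not p3 or not p1), 0
5. not (Dia not p3 or Dia not p1), 0
6. not Dia not p3, 0
7. not Dia not p1, 0
8. not p3 and p2, 0
9. not p3, 0
10. p2, 0
11. p3, 0
Accessibility: 0R0
Branch closes: p3 and not p3 both at 0.
(One branch shown.) All branches close.

No, unsatisfiable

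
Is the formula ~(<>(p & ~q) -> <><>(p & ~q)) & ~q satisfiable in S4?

1. ~(<>(p & ~q) -> <><>(p & ~q)) & ~q, u
2. ~(<>(p & ~q) -> <><>(p & ~q)), u
3. ~q, u
4. <>(p & ~q), u
5. ~<><>(p & ~q), u
6. ~<>(p & ~q), u
7. ~(p & ~q), u
8. ~p, u
9. p & ~q, v
10. p, v
11. ~q, v
12. ~<>(p & ~q), v
13. ~(p & ~q), v
14. q, v
Accessibility: uRu, uRv, vRv
Branch closes: q and ~q both at v.
(One branch shown.) All branches close.

Unsatisfiable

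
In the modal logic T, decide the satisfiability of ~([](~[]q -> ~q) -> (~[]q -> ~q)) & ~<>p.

Unsatisfiable (every branch closes)

1. ~([](~[]q -> ~q) -> (~[]q -> ~q)) & ~<>p, w0
2. ~([](~[]q -> ~q) -> (~[]q -> ~q)), w0
3. ~<>p, w0
4. [](~[]q -> ~q), w0
5. ~(~[]q -> ~q), w0
6. ~[]q, w0
7. q, w0
8. ~p, w0
9. ~[]q -> ~q, w0
10. []q, w0
11. ~q, w1
12. ~p, w1
13. ~[]q -> ~q, w1
14. q, w1
Accessibility: w0Rw0, w0Rw1, w1Rw1
Branch closes: q and ~q both at w1.
Every branch closes; the branch above is one of them.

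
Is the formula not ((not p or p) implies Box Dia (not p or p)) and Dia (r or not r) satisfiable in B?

No, unsatisfiable

1. not ((not p or p) implies Box Dia (not p or p)) and Dia (r or not r), u
2. not ((not p or p) implies Box Dia (not p or p)), u   [and-rule on 1]
3. Dia (r or not r), u   [and-rule on 1]
4. not p or p, u   [neg-implies-rule on 2]
5. not Box Dia (not p or p), u   [neg-implies-rule on 2]
6. p, u   [or-rule on 4 (branches; this branch)]
7. r or not r, v   [Dia-rule on 3: fresh world v, uRv]
8. not r, v   [or-rule on 7 (branches; this branch)]
9. not Dia (not p or p), w   [neg-Box-rule on 5: fresh world w, uRw]
10. not (not p or p), u   [neg-Dia-rule on 9 via wRu]
11. not p, u   [neg-or-rule on 10]
Accessibility: uRu, uRv, uRw, vRu, vRv, wRu, wRw
Branch closes: p and not p both at u.
Every branch closes; the branch above is one of them.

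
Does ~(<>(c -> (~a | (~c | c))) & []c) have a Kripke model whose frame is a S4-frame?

1. ~(<>(c -> (~a | (~c | c))) & []c), w0
2. ~[]c, w0
3. ~c, w1
Accessibility: w0Rw0, w0Rw1, w1Rw1

Satisfiable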